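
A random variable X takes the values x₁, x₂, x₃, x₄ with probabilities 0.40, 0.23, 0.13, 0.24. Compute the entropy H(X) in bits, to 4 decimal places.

H = −Σ pᵢ log₂ pᵢ.
−0.40·log₂(0.40) = 0.5288
−0.23·log₂(0.23) = 0.4877
−0.13·log₂(0.13) = 0.3826
−0.24·log₂(0.24) = 0.4941
Sum ≈ 1.8932 → 1.8932 bits.

1.8932 bits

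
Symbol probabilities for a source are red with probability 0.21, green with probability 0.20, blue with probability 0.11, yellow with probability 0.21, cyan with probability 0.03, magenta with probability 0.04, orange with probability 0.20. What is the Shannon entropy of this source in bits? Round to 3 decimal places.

2.562 bits

H = −Σ pᵢ log₂ pᵢ.
−0.21·log₂(0.21) = 0.4728
−0.20·log₂(0.20) = 0.4644
−0.11·log₂(0.11) = 0.3503
−0.21·log₂(0.21) = 0.4728
−0.03·log₂(0.03) = 0.1518
−0.04·log₂(0.04) = 0.1858
−0.20·log₂(0.20) = 0.4644
Sum ≈ 2.5622 → 2.562 bits.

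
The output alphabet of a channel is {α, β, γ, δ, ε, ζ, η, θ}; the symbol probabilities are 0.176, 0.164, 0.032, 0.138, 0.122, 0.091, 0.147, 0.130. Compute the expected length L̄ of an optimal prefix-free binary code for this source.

Repeatedly combine the two least-probable nodes; the expected code length is the sum of the merged weights.
merge 4/125 + 91/1000 → 123/1000
merge 61/500 + 123/1000 → 49/200
merge 13/100 + 69/500 → 67/250
merge 147/1000 + 41/250 → 311/1000
merge 22/125 + 49/200 → 421/1000
merge 67/250 + 311/1000 → 579/1000
merge 421/1000 + 579/1000 → 1
L = 123/1000 + 49/200 + 67/250 + 311/1000 + 421/1000 + 579/1000 + 1 = 2947/1000 = 2.947 bits/symbol.

2.947 bits/symbol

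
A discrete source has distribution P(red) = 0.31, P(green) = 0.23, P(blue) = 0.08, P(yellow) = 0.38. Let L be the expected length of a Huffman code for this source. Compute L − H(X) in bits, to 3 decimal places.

0.097 bits

Entropy H = −Σ p log₂ p ≈ 1.8334 bits.
Huffman merges: 2/25+23/100→31/100; 31/100+31/100→31/50; 19/50+31/50→1. L = 193/100 ≈ 1.9300.
L − H = 1.9300 − 1.8334 = 0.097 bits.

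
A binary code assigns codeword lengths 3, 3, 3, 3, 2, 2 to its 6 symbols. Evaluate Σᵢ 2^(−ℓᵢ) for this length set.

With common denominator 2^3 = 8: Σ 2^(−ℓᵢ) = 1/8 + 1/8 + 1/8 + 1/8 + 2/8 + 2/8 = 8/8 = 1.

1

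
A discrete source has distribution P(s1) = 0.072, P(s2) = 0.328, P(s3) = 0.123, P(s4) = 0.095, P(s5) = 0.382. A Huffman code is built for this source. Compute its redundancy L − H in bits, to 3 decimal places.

Entropy H = −Σ p log₂ p ≈ 2.0256 bits.
Huffman merges: 9/125+19/200→167/1000; 123/1000+167/1000→29/100; 29/100+41/125→309/500; 191/500+309/500→1. L = 83/40 ≈ 2.0750.
L − H = 2.0750 − 2.0256 = 0.049 bits.

0.049 bits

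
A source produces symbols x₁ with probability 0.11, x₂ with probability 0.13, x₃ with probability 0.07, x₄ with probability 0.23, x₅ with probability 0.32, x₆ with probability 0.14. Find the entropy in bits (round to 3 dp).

2.412 bits

H = −Σ pᵢ log₂ pᵢ.
−0.11·log₂(0.11) = 0.3503
−0.13·log₂(0.13) = 0.3826
−0.07·log₂(0.07) = 0.2686
−0.23·log₂(0.23) = 0.4877
−0.32·log₂(0.32) = 0.5260
−0.14·log₂(0.14) = 0.3971
Sum ≈ 2.4123 → 2.412 bits.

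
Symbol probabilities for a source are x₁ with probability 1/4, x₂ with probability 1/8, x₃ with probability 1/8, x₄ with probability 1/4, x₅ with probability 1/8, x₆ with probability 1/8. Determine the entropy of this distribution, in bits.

2.5 bits

Each probability is a power of 1/2, so log₂(1/p) is an integer.
H = Σ p·log₂(1/p) = 1/4·2 + 1/8·3 + 1/8·3 + 1/4·2 + 1/8·3 + 1/8·3 = 2.5 bits.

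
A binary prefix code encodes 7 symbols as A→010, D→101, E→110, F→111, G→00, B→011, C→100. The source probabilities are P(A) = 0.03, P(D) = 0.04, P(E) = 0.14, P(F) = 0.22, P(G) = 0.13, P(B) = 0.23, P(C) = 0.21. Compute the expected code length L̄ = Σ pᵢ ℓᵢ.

L̄ = Σ pᵢ·ℓᵢ = 0.03·3 + 0.04·3 + 0.14·3 + 0.22·3 + 0.13·2 + 0.23·3 + 0.21·3 = 2.87 bits/symbol.

2.87 bits/symbol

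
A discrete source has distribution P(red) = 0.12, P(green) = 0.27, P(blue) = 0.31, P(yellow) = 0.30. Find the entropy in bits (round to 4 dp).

H = −Σ pᵢ log₂ pᵢ.
−0.12·log₂(0.12) = 0.3671
−0.27·log₂(0.27) = 0.5100
−0.31·log₂(0.31) = 0.5238
−0.30·log₂(0.30) = 0.5211
Sum ≈ 1.9220 → 1.9220 bits.

1.9220 bits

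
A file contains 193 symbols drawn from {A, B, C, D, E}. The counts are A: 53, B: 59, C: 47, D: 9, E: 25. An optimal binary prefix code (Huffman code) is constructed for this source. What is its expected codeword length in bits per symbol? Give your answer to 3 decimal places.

2.176 bits/symbol

Probabilities are the counts divided by 193.
Repeatedly combine the two least-probable nodes; the expected code length is the sum of the merged weights.
merge 9/193 + 25/193 → 34/193
merge 34/193 + 47/193 → 81/193
merge 53/193 + 59/193 → 112/193
merge 81/193 + 112/193 → 1
L = 34/193 + 81/193 + 112/193 + 1 = 420/193 ≈ 2.176 bits/symbol.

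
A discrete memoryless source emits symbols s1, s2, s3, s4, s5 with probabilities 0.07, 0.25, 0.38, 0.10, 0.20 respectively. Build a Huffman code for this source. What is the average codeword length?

Repeatedly combine the two least-probable nodes; the expected code length is the sum of the merged weights.
merge 7/100 + 1/10 → 17/100
merge 17/100 + 1/5 → 37/100
merge 1/4 + 37/100 → 31/50
merge 19/50 + 31/50 → 1
L = 17/100 + 37/100 + 31/50 + 1 = 54/25 = 2.16 bits/symbol.

2.16 bits/symbol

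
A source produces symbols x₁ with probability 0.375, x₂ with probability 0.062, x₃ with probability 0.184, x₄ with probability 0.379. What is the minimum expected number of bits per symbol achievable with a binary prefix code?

Repeatedly combine the two least-probable nodes; the expected code length is the sum of the merged weights.
merge 31/500 + 23/125 → 123/500
merge 123/500 + 3/8 → 621/1000
merge 379/1000 + 621/1000 → 1
L = 123/500 + 621/1000 + 1 = 1867/1000 = 1.867 bits/symbol.

1.867 bits/symbol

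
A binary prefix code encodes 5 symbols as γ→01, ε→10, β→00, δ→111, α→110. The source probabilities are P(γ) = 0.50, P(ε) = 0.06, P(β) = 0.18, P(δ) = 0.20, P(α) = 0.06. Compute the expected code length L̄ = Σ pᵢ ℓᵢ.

2.26 bits/symbol

L̄ = Σ pᵢ·ℓᵢ = 0.50·2 + 0.06·2 + 0.18·2 + 0.20·3 + 0.06·3 = 2.26 bits/symbol.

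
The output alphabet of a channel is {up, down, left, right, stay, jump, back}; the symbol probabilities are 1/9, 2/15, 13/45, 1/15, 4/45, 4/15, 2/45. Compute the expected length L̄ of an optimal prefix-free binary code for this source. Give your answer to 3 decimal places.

2.556 bits/symbol

Repeatedly combine the two least-probable nodes; the expected code length is the sum of the merged weights.
merge 2/45 + 1/15 → 1/9
merge 4/45 + 1/9 → 1/5
merge 1/9 + 2/15 → 11/45
merge 1/5 + 11/45 → 4/9
merge 4/15 + 13/45 → 5/9
merge 4/9 + 5/9 → 1
L = 1/9 + 1/5 + 11/45 + 4/9 + 5/9 + 1 = 23/9 ≈ 2.556 bits/symbol.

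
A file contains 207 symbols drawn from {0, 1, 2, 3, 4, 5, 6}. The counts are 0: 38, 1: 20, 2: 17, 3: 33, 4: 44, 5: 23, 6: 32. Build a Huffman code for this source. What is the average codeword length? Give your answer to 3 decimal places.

Probabilities are the counts divided by 207.
Repeatedly combine the two least-probable nodes; the expected code length is the sum of the merged weights.
merge 17/207 + 20/207 → 37/207
merge 1/9 + 32/207 → 55/207
merge 11/69 + 37/207 → 70/207
merge 38/207 + 44/207 → 82/207
merge 55/207 + 70/207 → 125/207
merge 82/207 + 125/207 → 1
L = 37/207 + 55/207 + 70/207 + 82/207 + 125/207 + 1 = 64/23 ≈ 2.783 bits/symbol.

2.783 bits/symbol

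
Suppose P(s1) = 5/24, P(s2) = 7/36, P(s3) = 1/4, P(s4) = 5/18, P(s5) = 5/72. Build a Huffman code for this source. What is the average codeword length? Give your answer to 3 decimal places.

2.264 bits/symbol

Repeatedly combine the two least-probable nodes; the expected code length is the sum of the merged weights.
merge 5/72 + 7/36 → 19/72
merge 5/24 + 1/4 → 11/24
merge 19/72 + 5/18 → 13/24
merge 11/24 + 13/24 → 1
L = 19/72 + 11/24 + 13/24 + 1 = 163/72 ≈ 2.264 bits/symbol.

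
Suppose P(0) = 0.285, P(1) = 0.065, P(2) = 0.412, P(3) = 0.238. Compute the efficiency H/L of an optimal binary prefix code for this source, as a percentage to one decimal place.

Entropy H = −Σ p log₂ p ≈ 1.7924 bits.
Huffman merges: 13/200+119/500→303/1000; 57/200+303/1000→147/250; 103/250+147/250→1. L = 1891/1000 ≈ 1.8910.
Efficiency = H/L = 1.7924/1.8910 = 94.8%.

94.8%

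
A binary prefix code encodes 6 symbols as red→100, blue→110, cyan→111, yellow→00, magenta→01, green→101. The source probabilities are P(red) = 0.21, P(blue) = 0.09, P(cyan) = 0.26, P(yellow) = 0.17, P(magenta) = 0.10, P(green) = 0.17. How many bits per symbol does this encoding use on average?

L̄ = Σ pᵢ·ℓᵢ = 0.21·3 + 0.09·3 + 0.26·3 + 0.17·2 + 0.10·2 + 0.17·3 = 2.73 bits/symbol.

2.73 bits/symbol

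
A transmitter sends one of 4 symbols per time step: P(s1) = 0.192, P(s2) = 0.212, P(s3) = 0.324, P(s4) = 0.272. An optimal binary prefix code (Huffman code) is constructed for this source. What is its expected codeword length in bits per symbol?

2 bits/symbol

Repeatedly combine the two least-probable nodes; the expected code length is the sum of the merged weights.
merge 24/125 + 53/250 → 101/250
merge 34/125 + 81/250 → 149/250
merge 101/250 + 149/250 → 1
L = 101/250 + 149/250 + 1 = 2 bits/symbol.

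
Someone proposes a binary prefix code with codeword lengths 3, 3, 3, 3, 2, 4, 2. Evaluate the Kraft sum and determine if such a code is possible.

With common denominator 2^4 = 16: Σ 2^(−ℓᵢ) = 2/16 + 2/16 + 2/16 + 2/16 + 4/16 + 1/16 + 4/16 = 17/16 = 1.0625.
Kraft's inequality requires Σ ≤ 1; here Σ = 1.0625 > 1, so no such prefix code exists.

1.0625; no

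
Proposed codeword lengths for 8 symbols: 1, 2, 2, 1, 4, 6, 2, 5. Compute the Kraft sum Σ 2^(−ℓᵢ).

1.859375

With common denominator 2^6 = 64: Σ 2^(−ℓᵢ) = 32/64 + 16/64 + 16/64 + 32/64 + 4/64 + 1/64 + 16/64 + 2/64 = 119/64 = 1.859375.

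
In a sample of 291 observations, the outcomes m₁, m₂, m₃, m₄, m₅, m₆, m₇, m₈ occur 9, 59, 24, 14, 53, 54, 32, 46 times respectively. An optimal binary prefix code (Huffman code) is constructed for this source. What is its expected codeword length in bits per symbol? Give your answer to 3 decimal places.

2.852 bits/symbol

Probabilities are the counts divided by 291.
Repeatedly combine the two least-probable nodes; the expected code length is the sum of the merged weights.
merge 3/97 + 14/291 → 23/291
merge 23/291 + 8/97 → 47/291
merge 32/291 + 46/291 → 26/97
merge 47/291 + 53/291 → 100/291
merge 18/97 + 59/291 → 113/291
merge 26/97 + 100/291 → 178/291
merge 113/291 + 178/291 → 1
L = 23/291 + 47/291 + 26/97 + 100/291 + 113/291 + 178/291 + 1 = 830/291 ≈ 2.852 bits/symbol.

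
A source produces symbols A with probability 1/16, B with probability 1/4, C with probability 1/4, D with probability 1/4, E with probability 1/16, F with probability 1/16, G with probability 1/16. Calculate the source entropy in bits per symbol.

2.5 bits

Each probability is a power of 1/2, so log₂(1/p) is an integer.
H = Σ p·log₂(1/p) = 1/16·4 + 1/4·2 + 1/4·2 + 1/4·2 + 1/16·4 + 1/16·4 + 1/16·4 = 2.5 bits.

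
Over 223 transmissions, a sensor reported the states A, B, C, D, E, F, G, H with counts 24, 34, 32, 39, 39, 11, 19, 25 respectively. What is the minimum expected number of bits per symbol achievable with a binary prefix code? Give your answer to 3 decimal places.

Probabilities are the counts divided by 223.
Repeatedly combine the two least-probable nodes; the expected code length is the sum of the merged weights.
merge 11/223 + 19/223 → 30/223
merge 24/223 + 25/223 → 49/223
merge 30/223 + 32/223 → 62/223
merge 34/223 + 39/223 → 73/223
merge 39/223 + 49/223 → 88/223
merge 62/223 + 73/223 → 135/223
merge 88/223 + 135/223 → 1
L = 30/223 + 49/223 + 62/223 + 73/223 + 88/223 + 135/223 + 1 = 660/223 ≈ 2.960 bits/symbol.

2.960 bits/symbol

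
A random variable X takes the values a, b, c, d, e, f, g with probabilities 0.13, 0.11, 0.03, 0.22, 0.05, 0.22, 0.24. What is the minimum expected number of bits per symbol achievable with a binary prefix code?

2.59 bits/symbol

Repeatedly combine the two least-probable nodes; the expected code length is the sum of the merged weights.
merge 3/100 + 1/20 → 2/25
merge 2/25 + 11/100 → 19/100
merge 13/100 + 19/100 → 8/25
merge 11/50 + 11/50 → 11/25
merge 6/25 + 8/25 → 14/25
merge 11/25 + 14/25 → 1
L = 2/25 + 19/100 + 8/25 + 11/25 + 14/25 + 1 = 259/100 = 2.59 bits/symbol.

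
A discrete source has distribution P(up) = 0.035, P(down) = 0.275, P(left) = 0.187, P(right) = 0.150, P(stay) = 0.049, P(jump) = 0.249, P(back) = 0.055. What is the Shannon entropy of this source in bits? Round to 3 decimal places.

H = −Σ pᵢ log₂ pᵢ.
−0.035·log₂(0.035) = 0.1693
−0.275·log₂(0.275) = 0.5122
−0.187·log₂(0.187) = 0.4523
−0.150·log₂(0.150) = 0.4105
−0.049·log₂(0.049) = 0.2132
−0.249·log₂(0.249) = 0.4994
−0.055·log₂(0.055) = 0.2301
Sum ≈ 2.4871 → 2.487 bits.

2.487 bits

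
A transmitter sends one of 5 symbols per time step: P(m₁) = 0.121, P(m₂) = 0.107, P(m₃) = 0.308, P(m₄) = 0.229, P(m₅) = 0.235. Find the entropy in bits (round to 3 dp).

2.215 bits

H = −Σ pᵢ log₂ pᵢ.
−0.121·log₂(0.121) = 0.3687
−0.107·log₂(0.107) = 0.3450
−0.308·log₂(0.308) = 0.5233
−0.229·log₂(0.229) = 0.4870
−0.235·log₂(0.235) = 0.4910
Sum ≈ 2.2149 → 2.215 bits.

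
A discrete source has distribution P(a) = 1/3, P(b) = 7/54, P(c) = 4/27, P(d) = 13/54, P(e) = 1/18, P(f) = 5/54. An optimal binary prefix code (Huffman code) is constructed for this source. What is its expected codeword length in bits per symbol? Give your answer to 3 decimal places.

2.426 bits/symbol

Repeatedly combine the two least-probable nodes; the expected code length is the sum of the merged weights.
merge 1/18 + 5/54 → 4/27
merge 7/54 + 4/27 → 5/18
merge 4/27 + 13/54 → 7/18
merge 5/18 + 1/3 → 11/18
merge 7/18 + 11/18 → 1
L = 4/27 + 5/18 + 7/18 + 11/18 + 1 = 131/54 ≈ 2.426 bits/symbol.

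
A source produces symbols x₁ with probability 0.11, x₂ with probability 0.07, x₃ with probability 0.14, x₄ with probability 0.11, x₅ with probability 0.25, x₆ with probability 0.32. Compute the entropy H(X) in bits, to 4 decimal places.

H = −Σ pᵢ log₂ pᵢ.
−0.11·log₂(0.11) = 0.3503
−0.07·log₂(0.07) = 0.2686
−0.14·log₂(0.14) = 0.3971
−0.11·log₂(0.11) = 0.3503
−0.25·log₂(0.25) = 0.5000
−0.32·log₂(0.32) = 0.5260
Sum ≈ 2.3923 → 2.3923 bits.

2.3923 bits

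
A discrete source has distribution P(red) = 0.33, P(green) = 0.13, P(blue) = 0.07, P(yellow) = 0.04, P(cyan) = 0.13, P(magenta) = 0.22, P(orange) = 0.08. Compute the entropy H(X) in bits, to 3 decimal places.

H = −Σ pᵢ log₂ pᵢ.
−0.33·log₂(0.33) = 0.5278
−0.13·log₂(0.13) = 0.3826
−0.07·log₂(0.07) = 0.2686
−0.04·log₂(0.04) = 0.1858
−0.13·log₂(0.13) = 0.3826
−0.22·log₂(0.22) = 0.4806
−0.08·log₂(0.08) = 0.2915
Sum ≈ 2.5195 → 2.520 bits.

2.520 bits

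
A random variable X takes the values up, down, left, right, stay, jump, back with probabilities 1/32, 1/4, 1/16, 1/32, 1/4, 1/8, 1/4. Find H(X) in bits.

Each probability is a power of 1/2, so log₂(1/p) is an integer.
H = Σ p·log₂(1/p) = 1/32·5 + 1/4·2 + 1/16·4 + 1/32·5 + 1/4·2 + 1/8·3 + 1/4·2 = 2.4375 bits.

2.4375 bits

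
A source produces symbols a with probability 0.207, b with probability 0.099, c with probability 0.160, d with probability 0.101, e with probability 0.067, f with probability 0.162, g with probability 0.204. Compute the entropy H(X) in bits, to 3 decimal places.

H = −Σ pᵢ log₂ pᵢ.
−0.207·log₂(0.207) = 0.4704
−0.099·log₂(0.099) = 0.3303
−0.160·log₂(0.160) = 0.4230
−0.101·log₂(0.101) = 0.3341
−0.067·log₂(0.067) = 0.2613
−0.162·log₂(0.162) = 0.4254
−0.204·log₂(0.204) = 0.4678
Sum ≈ 2.7123 → 2.712 bits.

2.712 bits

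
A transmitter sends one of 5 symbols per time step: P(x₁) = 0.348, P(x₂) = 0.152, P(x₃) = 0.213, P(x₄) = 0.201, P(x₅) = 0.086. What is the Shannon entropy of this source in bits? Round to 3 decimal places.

2.188 bits

H = −Σ pᵢ log₂ pᵢ.
−0.348·log₂(0.348) = 0.5299
−0.152·log₂(0.152) = 0.4131
−0.213·log₂(0.213) = 0.4752
−0.201·log₂(0.201) = 0.4653
−0.086·log₂(0.086) = 0.3044
Sum ≈ 2.1879 → 2.188 bits.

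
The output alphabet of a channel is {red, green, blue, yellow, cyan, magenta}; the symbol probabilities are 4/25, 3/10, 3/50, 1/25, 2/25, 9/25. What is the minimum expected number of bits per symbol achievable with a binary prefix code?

2.26 bits/symbol

Repeatedly combine the two least-probable nodes; the expected code length is the sum of the merged weights.
merge 1/25 + 3/50 → 1/10
merge 2/25 + 1/10 → 9/50
merge 4/25 + 9/50 → 17/50
merge 3/10 + 17/50 → 16/25
merge 9/25 + 16/25 → 1
L = 1/10 + 9/50 + 17/50 + 16/25 + 1 = 113/50 = 2.26 bits/symbol.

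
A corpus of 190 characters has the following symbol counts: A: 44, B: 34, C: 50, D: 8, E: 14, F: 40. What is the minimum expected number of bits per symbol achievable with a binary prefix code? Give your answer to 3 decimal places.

2.411 bits/symbol

Probabilities are the counts divided by 190.
Repeatedly combine the two least-probable nodes; the expected code length is the sum of the merged weights.
merge 4/95 + 7/95 → 11/95
merge 11/95 + 17/95 → 28/95
merge 4/19 + 22/95 → 42/95
merge 5/19 + 28/95 → 53/95
merge 42/95 + 53/95 → 1
L = 11/95 + 28/95 + 42/95 + 53/95 + 1 = 229/95 ≈ 2.411 bits/symbol.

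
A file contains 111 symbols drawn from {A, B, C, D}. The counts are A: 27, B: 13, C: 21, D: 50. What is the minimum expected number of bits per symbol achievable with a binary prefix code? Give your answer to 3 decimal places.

Probabilities are the counts divided by 111.
Repeatedly combine the two least-probable nodes; the expected code length is the sum of the merged weights.
merge 13/111 + 7/37 → 34/111
merge 9/37 + 34/111 → 61/111
merge 50/111 + 61/111 → 1
L = 34/111 + 61/111 + 1 = 206/111 ≈ 1.856 bits/symbol.

1.856 bits/symbol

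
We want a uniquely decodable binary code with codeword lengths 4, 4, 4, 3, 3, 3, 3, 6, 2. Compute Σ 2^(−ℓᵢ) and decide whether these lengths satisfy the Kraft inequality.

With common denominator 2^6 = 64: Σ 2^(−ℓᵢ) = 4/64 + 4/64 + 4/64 + 8/64 + 8/64 + 8/64 + 8/64 + 1/64 + 16/64 = 61/64 = 0.953125.
Kraft's inequality requires Σ ≤ 1; here Σ = 0.953125 ≤ 1, so such a prefix code exists.

0.953125; yes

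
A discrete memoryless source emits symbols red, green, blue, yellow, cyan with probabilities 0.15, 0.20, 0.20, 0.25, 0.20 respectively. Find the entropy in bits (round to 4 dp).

H = −Σ pᵢ log₂ pᵢ.
−0.15·log₂(0.15) = 0.4105
−0.20·log₂(0.20) = 0.4644
−0.20·log₂(0.20) = 0.4644
−0.25·log₂(0.25) = 0.5000
−0.20·log₂(0.20) = 0.4644
Sum ≈ 2.3037 → 2.3037 bits.

2.3037 bits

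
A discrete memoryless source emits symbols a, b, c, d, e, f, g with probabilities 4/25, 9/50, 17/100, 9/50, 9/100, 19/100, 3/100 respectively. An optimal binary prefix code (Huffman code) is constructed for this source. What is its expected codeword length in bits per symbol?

Repeatedly combine the two least-probable nodes; the expected code length is the sum of the merged weights.
merge 3/100 + 9/100 → 3/25
merge 3/25 + 4/25 → 7/25
merge 17/100 + 9/50 → 7/20
merge 9/50 + 19/100 → 37/100
merge 7/25 + 7/20 → 63/100
merge 37/100 + 63/100 → 1
L = 3/25 + 7/25 + 7/20 + 37/100 + 63/100 + 1 = 11/4 = 2.75 bits/symbol.

2.75 bits/symbol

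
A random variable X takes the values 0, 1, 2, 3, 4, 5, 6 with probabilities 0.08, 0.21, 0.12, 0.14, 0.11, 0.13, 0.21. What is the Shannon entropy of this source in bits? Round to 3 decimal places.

H = −Σ pᵢ log₂ pᵢ.
−0.08·log₂(0.08) = 0.2915
−0.21·log₂(0.21) = 0.4728
−0.12·log₂(0.12) = 0.3671
−0.14·log₂(0.14) = 0.3971
−0.11·log₂(0.11) = 0.3503
−0.13·log₂(0.13) = 0.3826
−0.21·log₂(0.21) = 0.4728
Sum ≈ 2.7343 → 2.734 bits.

2.734 bits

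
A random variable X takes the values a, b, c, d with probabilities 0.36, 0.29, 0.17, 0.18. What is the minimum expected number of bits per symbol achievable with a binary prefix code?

1.99 bits/symbol

Repeatedly combine the two least-probable nodes; the expected code length is the sum of the merged weights.
merge 17/100 + 9/50 → 7/20
merge 29/100 + 7/20 → 16/25
merge 9/25 + 16/25 → 1
L = 7/20 + 16/25 + 1 = 199/100 = 1.99 bits/symbol.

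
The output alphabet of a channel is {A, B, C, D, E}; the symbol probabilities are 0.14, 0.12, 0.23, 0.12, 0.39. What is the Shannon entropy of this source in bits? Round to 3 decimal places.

2.149 bits

H = −Σ pᵢ log₂ pᵢ.
−0.14·log₂(0.14) = 0.3971
−0.12·log₂(0.12) = 0.3671
−0.23·log₂(0.23) = 0.4877
−0.12·log₂(0.12) = 0.3671
−0.39·log₂(0.39) = 0.5298
Sum ≈ 2.1487 → 2.149 bits.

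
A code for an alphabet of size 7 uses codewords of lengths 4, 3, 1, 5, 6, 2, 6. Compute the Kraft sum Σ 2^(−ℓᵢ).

With common denominator 2^6 = 64: Σ 2^(−ℓᵢ) = 4/64 + 8/64 + 32/64 + 2/64 + 1/64 + 16/64 + 1/64 = 64/64 = 1.

1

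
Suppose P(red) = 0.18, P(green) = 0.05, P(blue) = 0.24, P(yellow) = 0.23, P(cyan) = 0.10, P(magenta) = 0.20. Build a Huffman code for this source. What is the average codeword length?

Repeatedly combine the two least-probable nodes; the expected code length is the sum of the merged weights.
merge 1/20 + 1/10 → 3/20
merge 3/20 + 9/50 → 33/100
merge 1/5 + 23/100 → 43/100
merge 6/25 + 33/100 → 57/100
merge 43/100 + 57/100 → 1
L = 3/20 + 33/100 + 43/100 + 57/100 + 1 = 62/25 = 2.48 bits/symbol.

2.48 bits/symbol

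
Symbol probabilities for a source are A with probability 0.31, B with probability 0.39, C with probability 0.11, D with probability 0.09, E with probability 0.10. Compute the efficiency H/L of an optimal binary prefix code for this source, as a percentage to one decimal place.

97.6%

Entropy H = −Σ p log₂ p ≈ 2.0487 bits.
Huffman merges: 9/100+1/10→19/100; 11/100+19/100→3/10; 3/10+31/100→61/100; 39/100+61/100→1. L = 21/10 ≈ 2.1000.
Efficiency = H/L = 2.0487/2.1000 = 97.6%.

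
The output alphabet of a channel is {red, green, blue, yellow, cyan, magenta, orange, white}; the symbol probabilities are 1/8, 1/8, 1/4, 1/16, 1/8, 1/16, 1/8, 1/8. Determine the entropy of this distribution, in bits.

Each probability is a power of 1/2, so log₂(1/p) is an integer.
H = Σ p·log₂(1/p) = 1/8·3 + 1/8·3 + 1/4·2 + 1/16·4 + 1/8·3 + 1/16·4 + 1/8·3 + 1/8·3 = 2.875 bits.

2.875 bits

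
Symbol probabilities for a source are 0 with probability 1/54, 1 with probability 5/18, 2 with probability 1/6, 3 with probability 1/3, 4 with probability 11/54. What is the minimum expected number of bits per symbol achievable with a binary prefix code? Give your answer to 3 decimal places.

2.185 bits/symbol

Repeatedly combine the two least-probable nodes; the expected code length is the sum of the merged weights.
merge 1/54 + 1/6 → 5/27
merge 5/27 + 11/54 → 7/18
merge 5/18 + 1/3 → 11/18
merge 7/18 + 11/18 → 1
L = 5/27 + 7/18 + 11/18 + 1 = 59/27 ≈ 2.185 bits/symbol.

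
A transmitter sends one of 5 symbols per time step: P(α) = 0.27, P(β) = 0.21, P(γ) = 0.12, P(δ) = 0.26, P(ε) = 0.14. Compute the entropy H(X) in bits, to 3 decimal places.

H = −Σ pᵢ log₂ pᵢ.
−0.27·log₂(0.27) = 0.5100
−0.21·log₂(0.21) = 0.4728
−0.12·log₂(0.12) = 0.3671
−0.26·log₂(0.26) = 0.5053
−0.14·log₂(0.14) = 0.3971
Sum ≈ 2.2523 → 2.252 bits.

2.252 bits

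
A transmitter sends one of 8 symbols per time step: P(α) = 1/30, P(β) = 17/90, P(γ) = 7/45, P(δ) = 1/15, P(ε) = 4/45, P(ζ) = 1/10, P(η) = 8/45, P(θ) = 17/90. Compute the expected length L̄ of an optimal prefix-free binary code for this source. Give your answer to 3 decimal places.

2.911 bits/symbol

Repeatedly combine the two least-probable nodes; the expected code length is the sum of the merged weights.
merge 1/30 + 1/15 → 1/10
merge 4/45 + 1/10 → 17/90
merge 1/10 + 7/45 → 23/90
merge 8/45 + 17/90 → 11/30
merge 17/90 + 17/90 → 17/45
merge 23/90 + 11/30 → 28/45
merge 17/45 + 28/45 → 1
L = 1/10 + 17/90 + 23/90 + 11/30 + 17/45 + 28/45 + 1 = 131/45 ≈ 2.911 bits/symbol.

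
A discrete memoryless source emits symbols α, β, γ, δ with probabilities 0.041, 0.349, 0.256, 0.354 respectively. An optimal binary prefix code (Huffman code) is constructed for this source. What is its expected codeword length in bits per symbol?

Repeatedly combine the two least-probable nodes; the expected code length is the sum of the merged weights.
merge 41/1000 + 32/125 → 297/1000
merge 297/1000 + 349/1000 → 323/500
merge 177/500 + 323/500 → 1
L = 297/1000 + 323/500 + 1 = 1943/1000 = 1.943 bits/symbol.

1.943 bits/symbol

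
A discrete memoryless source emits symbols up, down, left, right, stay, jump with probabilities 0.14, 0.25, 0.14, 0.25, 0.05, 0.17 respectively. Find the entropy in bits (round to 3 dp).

2.445 bits

H = −Σ pᵢ log₂ pᵢ.
−0.14·log₂(0.14) = 0.3971
−0.25·log₂(0.25) = 0.5000
−0.14·log₂(0.14) = 0.3971
−0.25·log₂(0.25) = 0.5000
−0.05·log₂(0.05) = 0.2161
−0.17·log₂(0.17) = 0.4346
Sum ≈ 2.4449 → 2.445 bits.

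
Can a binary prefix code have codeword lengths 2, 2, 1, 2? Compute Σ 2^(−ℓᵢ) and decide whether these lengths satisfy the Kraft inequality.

1.25; no

With common denominator 2^2 = 4: Σ 2^(−ℓᵢ) = 1/4 + 1/4 + 2/4 + 1/4 = 5/4 = 1.25.
Kraft's inequality requires Σ ≤ 1; here Σ = 1.25 > 1, so no such prefix code exists.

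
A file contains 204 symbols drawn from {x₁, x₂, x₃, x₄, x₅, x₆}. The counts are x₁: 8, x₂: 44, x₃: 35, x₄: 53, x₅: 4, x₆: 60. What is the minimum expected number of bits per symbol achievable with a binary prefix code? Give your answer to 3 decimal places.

2.289 bits/symbol

Probabilities are the counts divided by 204.
Repeatedly combine the two least-probable nodes; the expected code length is the sum of the merged weights.
merge 1/51 + 2/51 → 1/17
merge 1/17 + 35/204 → 47/204
merge 11/51 + 47/204 → 91/204
merge 53/204 + 5/17 → 113/204
merge 91/204 + 113/204 → 1
L = 1/17 + 47/204 + 91/204 + 113/204 + 1 = 467/204 ≈ 2.289 bits/symbol.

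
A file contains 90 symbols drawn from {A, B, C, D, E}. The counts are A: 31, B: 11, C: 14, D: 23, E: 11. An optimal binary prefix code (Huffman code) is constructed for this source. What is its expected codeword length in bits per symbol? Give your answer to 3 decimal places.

2.244 bits/symbol

Probabilities are the counts divided by 90.
Repeatedly combine the two least-probable nodes; the expected code length is the sum of the merged weights.
merge 11/90 + 11/90 → 11/45
merge 7/45 + 11/45 → 2/5
merge 23/90 + 31/90 → 3/5
merge 2/5 + 3/5 → 1
L = 11/45 + 2/5 + 3/5 + 1 = 101/45 ≈ 2.244 bits/symbol.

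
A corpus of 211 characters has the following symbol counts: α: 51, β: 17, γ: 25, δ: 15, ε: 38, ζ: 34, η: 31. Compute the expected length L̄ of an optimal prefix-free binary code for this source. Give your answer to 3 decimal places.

2.730 bits/symbol

Probabilities are the counts divided by 211.
Repeatedly combine the two least-probable nodes; the expected code length is the sum of the merged weights.
merge 15/211 + 17/211 → 32/211
merge 25/211 + 31/211 → 56/211
merge 32/211 + 34/211 → 66/211
merge 38/211 + 51/211 → 89/211
merge 56/211 + 66/211 → 122/211
merge 89/211 + 122/211 → 1
L = 32/211 + 56/211 + 66/211 + 89/211 + 122/211 + 1 = 576/211 ≈ 2.730 bits/symbol.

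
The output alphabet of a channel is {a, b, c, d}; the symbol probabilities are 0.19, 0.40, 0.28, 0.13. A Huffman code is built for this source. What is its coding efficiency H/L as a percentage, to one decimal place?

98.0%

Entropy H = −Σ p log₂ p ≈ 1.8809 bits.
Huffman merges: 13/100+19/100→8/25; 7/25+8/25→3/5; 2/5+3/5→1. L = 48/25 ≈ 1.9200.
Efficiency = H/L = 1.8809/1.9200 = 98.0%.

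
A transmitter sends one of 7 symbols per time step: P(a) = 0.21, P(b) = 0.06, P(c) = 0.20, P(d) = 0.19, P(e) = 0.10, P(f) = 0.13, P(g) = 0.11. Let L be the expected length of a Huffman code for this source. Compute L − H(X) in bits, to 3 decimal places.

0.049 bits

Entropy H = −Σ p log₂ p ≈ 2.7011 bits.
Huffman merges: 3/50+1/10→4/25; 11/100+13/100→6/25; 4/25+19/100→7/20; 1/5+21/100→41/100; 6/25+7/20→59/100; 41/100+59/100→1. L = 11/4 ≈ 2.7500.
L − H = 2.7500 − 2.7011 = 0.049 bits.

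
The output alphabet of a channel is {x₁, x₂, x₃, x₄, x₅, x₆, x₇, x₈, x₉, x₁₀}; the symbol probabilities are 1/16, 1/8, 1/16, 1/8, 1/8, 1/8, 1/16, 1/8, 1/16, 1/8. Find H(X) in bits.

Each probability is a power of 1/2, so log₂(1/p) is an integer.
H = Σ p·log₂(1/p) = 1/16·4 + 1/8·3 + 1/16·4 + 1/8·3 + 1/8·3 + 1/8·3 + 1/16·4 + 1/8·3 + 1/16·4 + 1/8·3 = 3.25 bits.

3.25 bits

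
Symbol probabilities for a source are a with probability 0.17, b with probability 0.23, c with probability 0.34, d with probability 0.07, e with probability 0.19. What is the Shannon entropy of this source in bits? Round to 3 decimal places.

H = −Σ pᵢ log₂ pᵢ.
−0.17·log₂(0.17) = 0.4346
−0.23·log₂(0.23) = 0.4877
−0.34·log₂(0.34) = 0.5292
−0.07·log₂(0.07) = 0.2686
−0.19·log₂(0.19) = 0.4552
Sum ≈ 2.1752 → 2.175 bits.

2.175 bits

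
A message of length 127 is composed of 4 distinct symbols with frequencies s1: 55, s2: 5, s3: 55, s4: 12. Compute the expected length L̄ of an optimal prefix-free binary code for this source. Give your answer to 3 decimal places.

1.701 bits/symbol

Probabilities are the counts divided by 127.
Repeatedly combine the two least-probable nodes; the expected code length is the sum of the merged weights.
merge 5/127 + 12/127 → 17/127
merge 17/127 + 55/127 → 72/127
merge 55/127 + 72/127 → 1
L = 17/127 + 72/127 + 1 = 216/127 ≈ 1.701 bits/symbol.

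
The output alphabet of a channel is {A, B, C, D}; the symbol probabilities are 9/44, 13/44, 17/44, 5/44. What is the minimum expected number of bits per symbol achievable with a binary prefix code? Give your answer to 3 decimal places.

Repeatedly combine the two least-probable nodes; the expected code length is the sum of the merged weights.
merge 5/44 + 9/44 → 7/22
merge 13/44 + 7/22 → 27/44
merge 17/44 + 27/44 → 1
L = 7/22 + 27/44 + 1 = 85/44 ≈ 1.932 bits/symbol.

1.932 bits/symbol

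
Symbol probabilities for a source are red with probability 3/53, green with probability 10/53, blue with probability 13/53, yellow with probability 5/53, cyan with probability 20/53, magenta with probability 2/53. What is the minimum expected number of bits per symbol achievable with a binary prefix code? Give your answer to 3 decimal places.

Repeatedly combine the two least-probable nodes; the expected code length is the sum of the merged weights.
merge 2/53 + 3/53 → 5/53
merge 5/53 + 5/53 → 10/53
merge 10/53 + 10/53 → 20/53
merge 13/53 + 20/53 → 33/53
merge 20/53 + 33/53 → 1
L = 5/53 + 10/53 + 20/53 + 33/53 + 1 = 121/53 ≈ 2.283 bits/symbol.

2.283 bits/symbol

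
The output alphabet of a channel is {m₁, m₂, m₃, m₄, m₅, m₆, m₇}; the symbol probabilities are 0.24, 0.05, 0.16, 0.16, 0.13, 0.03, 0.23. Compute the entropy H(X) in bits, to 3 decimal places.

H = −Σ pᵢ log₂ pᵢ.
−0.24·log₂(0.24) = 0.4941
−0.05·log₂(0.05) = 0.2161
−0.16·log₂(0.16) = 0.4230
−0.16·log₂(0.16) = 0.4230
−0.13·log₂(0.13) = 0.3826
−0.03·log₂(0.03) = 0.1518
−0.23·log₂(0.23) = 0.4877
Sum ≈ 2.5783 → 2.578 bits.

2.578 bits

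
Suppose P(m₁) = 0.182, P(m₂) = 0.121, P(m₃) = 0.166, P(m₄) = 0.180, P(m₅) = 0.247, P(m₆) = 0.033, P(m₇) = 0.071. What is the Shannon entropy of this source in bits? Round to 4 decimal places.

2.6230 bits

H = −Σ pᵢ log₂ pᵢ.
−0.182·log₂(0.182) = 0.4474
−0.121·log₂(0.121) = 0.3687
−0.166·log₂(0.166) = 0.4301
−0.180·log₂(0.180) = 0.4453
−0.247·log₂(0.247) = 0.4983
−0.033·log₂(0.033) = 0.1624
−0.071·log₂(0.071) = 0.2709
Sum ≈ 2.6230 → 2.6230 bits.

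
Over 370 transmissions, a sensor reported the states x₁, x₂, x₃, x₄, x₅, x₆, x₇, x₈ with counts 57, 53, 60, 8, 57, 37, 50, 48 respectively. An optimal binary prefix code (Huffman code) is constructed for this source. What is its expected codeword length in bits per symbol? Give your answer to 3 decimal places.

2.959 bits/symbol

Probabilities are the counts divided by 370.
Repeatedly combine the two least-probable nodes; the expected code length is the sum of the merged weights.
merge 4/185 + 1/10 → 9/74
merge 9/74 + 24/185 → 93/370
merge 5/37 + 53/370 → 103/370
merge 57/370 + 57/370 → 57/185
merge 6/37 + 93/370 → 153/370
merge 103/370 + 57/185 → 217/370
merge 153/370 + 217/370 → 1
L = 9/74 + 93/370 + 103/370 + 57/185 + 153/370 + 217/370 + 1 = 219/74 ≈ 2.959 bits/symbol.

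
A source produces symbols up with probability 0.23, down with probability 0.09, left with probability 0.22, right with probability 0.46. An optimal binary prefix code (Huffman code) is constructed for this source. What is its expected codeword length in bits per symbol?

1.85 bits/symbol

Repeatedly combine the two least-probable nodes; the expected code length is the sum of the merged weights.
merge 9/100 + 11/50 → 31/100
merge 23/100 + 31/100 → 27/50
merge 23/50 + 27/50 → 1
L = 31/100 + 27/50 + 1 = 37/20 = 1.85 bits/symbol.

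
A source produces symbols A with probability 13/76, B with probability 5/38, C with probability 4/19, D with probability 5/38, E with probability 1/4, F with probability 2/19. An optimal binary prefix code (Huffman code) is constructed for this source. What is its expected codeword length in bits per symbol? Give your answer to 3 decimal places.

Repeatedly combine the two least-probable nodes; the expected code length is the sum of the merged weights.
merge 2/19 + 5/38 → 9/38
merge 5/38 + 13/76 → 23/76
merge 4/19 + 9/38 → 17/38
merge 1/4 + 23/76 → 21/38
merge 17/38 + 21/38 → 1
L = 9/38 + 23/76 + 17/38 + 21/38 + 1 = 193/76 ≈ 2.539 bits/symbol.

2.539 bits/symbol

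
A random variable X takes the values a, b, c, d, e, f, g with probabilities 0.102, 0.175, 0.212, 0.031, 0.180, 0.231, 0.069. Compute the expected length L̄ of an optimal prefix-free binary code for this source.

Repeatedly combine the two least-probable nodes; the expected code length is the sum of the merged weights.
merge 31/1000 + 69/1000 → 1/10
merge 1/10 + 51/500 → 101/500
merge 7/40 + 9/50 → 71/200
merge 101/500 + 53/250 → 207/500
merge 231/1000 + 71/200 → 293/500
merge 207/500 + 293/500 → 1
L = 1/10 + 101/500 + 71/200 + 207/500 + 293/500 + 1 = 2657/1000 = 2.657 bits/symbol.

2.657 bits/symbol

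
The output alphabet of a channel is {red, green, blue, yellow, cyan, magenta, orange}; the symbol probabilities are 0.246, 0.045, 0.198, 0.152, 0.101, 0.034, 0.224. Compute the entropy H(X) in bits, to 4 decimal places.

H = −Σ pᵢ log₂ pᵢ.
−0.246·log₂(0.246) = 0.4977
−0.045·log₂(0.045) = 0.2013
−0.198·log₂(0.198) = 0.4626
−0.152·log₂(0.152) = 0.4131
−0.101·log₂(0.101) = 0.3341
−0.034·log₂(0.034) = 0.1659
−0.224·log₂(0.224) = 0.4835
Sum ≈ 2.5582 → 2.5582 bits.

2.5582 bits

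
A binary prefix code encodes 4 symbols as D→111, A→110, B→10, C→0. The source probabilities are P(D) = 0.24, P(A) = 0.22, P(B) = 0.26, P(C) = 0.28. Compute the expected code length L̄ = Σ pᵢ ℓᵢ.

L̄ = Σ pᵢ·ℓᵢ = 0.24·3 + 0.22·3 + 0.26·2 + 0.28·1 = 2.18 bits/symbol.

2.18 bits/symbol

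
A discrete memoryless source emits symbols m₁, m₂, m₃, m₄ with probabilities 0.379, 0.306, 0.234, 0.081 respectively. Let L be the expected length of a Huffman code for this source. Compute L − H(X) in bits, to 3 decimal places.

0.099 bits

Entropy H = −Σ p log₂ p ≈ 1.8373 bits.
Huffman merges: 81/1000+117/500→63/200; 153/500+63/200→621/1000; 379/1000+621/1000→1. L = 242/125 ≈ 1.9360.
L − H = 1.9360 − 1.8373 = 0.099 bits.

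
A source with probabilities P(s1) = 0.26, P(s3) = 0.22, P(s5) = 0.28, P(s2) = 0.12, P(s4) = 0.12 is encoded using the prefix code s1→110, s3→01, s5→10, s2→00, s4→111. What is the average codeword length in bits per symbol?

L̄ = Σ pᵢ·ℓᵢ = 0.26·3 + 0.22·2 + 0.28·2 + 0.12·2 + 0.12·3 = 2.38 bits/symbol.

2.38 bits/symbol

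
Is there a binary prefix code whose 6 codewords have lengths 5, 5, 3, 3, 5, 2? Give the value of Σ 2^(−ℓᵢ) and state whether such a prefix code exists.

0.59375; yes

With common denominator 2^5 = 32: Σ 2^(−ℓᵢ) = 1/32 + 1/32 + 4/32 + 4/32 + 1/32 + 8/32 = 19/32 = 0.59375.
Kraft's inequality requires Σ ≤ 1; here Σ = 0.59375 ≤ 1, so such a prefix code exists.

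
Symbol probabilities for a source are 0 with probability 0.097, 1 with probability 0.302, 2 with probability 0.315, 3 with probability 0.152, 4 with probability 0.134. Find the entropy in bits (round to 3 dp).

H = −Σ pᵢ log₂ pᵢ.
−0.097·log₂(0.097) = 0.3265
−0.302·log₂(0.302) = 0.5217
−0.315·log₂(0.315) = 0.5250
−0.152·log₂(0.152) = 0.4131
−0.134·log₂(0.134) = 0.3886
Sum ≈ 2.1748 → 2.175 bits.

2.175 bits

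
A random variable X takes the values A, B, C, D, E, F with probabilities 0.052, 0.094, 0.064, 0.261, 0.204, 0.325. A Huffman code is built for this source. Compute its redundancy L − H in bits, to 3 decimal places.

Entropy H = −Σ p log₂ p ≈ 2.2969 bits.
Huffman merges: 13/250+8/125→29/250; 47/500+29/250→21/100; 51/250+21/100→207/500; 261/1000+13/40→293/500; 207/500+293/500→1. L = 1163/500 ≈ 2.3260.
L − H = 2.3260 − 2.2969 = 0.029 bits.

0.029 bits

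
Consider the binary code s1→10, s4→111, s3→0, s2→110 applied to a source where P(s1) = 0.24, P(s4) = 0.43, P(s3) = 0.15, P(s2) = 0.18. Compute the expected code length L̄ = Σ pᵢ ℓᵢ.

L̄ = Σ pᵢ·ℓᵢ = 0.24·2 + 0.43·3 + 0.15·1 + 0.18·3 = 2.46 bits/symbol.

2.46 bits/symbol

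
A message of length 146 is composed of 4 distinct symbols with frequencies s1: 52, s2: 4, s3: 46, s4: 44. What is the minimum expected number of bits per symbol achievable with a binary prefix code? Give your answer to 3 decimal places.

1.973 bits/symbol

Probabilities are the counts divided by 146.
Repeatedly combine the two least-probable nodes; the expected code length is the sum of the merged weights.
merge 2/73 + 22/73 → 24/73
merge 23/73 + 24/73 → 47/73
merge 26/73 + 47/73 → 1
L = 24/73 + 47/73 + 1 = 144/73 ≈ 1.973 bits/symbol.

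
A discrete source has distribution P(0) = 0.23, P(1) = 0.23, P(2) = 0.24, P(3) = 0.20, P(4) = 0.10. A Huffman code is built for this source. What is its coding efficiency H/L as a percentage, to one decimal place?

98.5%

Entropy H = −Σ p log₂ p ≈ 2.2660 bits.
Huffman merges: 1/10+1/5→3/10; 23/100+23/100→23/50; 6/25+3/10→27/50; 23/50+27/50→1. L = 23/10 ≈ 2.3000.
Efficiency = H/L = 2.2660/2.3000 = 98.5%.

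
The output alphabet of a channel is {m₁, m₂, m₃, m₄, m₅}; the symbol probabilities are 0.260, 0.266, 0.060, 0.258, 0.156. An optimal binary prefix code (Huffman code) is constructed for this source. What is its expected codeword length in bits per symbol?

Repeatedly combine the two least-probable nodes; the expected code length is the sum of the merged weights.
merge 3/50 + 39/250 → 27/125
merge 27/125 + 129/500 → 237/500
merge 13/50 + 133/500 → 263/500
merge 237/500 + 263/500 → 1
L = 27/125 + 237/500 + 263/500 + 1 = 277/125 = 2.216 bits/symbol.

2.216 bits/symbol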